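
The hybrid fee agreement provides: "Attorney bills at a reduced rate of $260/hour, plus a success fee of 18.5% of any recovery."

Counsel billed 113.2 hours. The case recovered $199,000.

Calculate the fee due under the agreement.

Hourly: 113.2 × $260 = $29,432.00
Success fee: 18.5% of $199,000 = $36,815.00
Total: $29,432.00 + $36,815.00 = $66,247.00

$66,247.00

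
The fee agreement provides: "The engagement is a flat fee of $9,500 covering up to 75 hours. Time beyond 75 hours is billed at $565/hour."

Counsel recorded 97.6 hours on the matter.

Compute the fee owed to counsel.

$22,269.00

Flat fee: $9,500.00
Excess hours: 97.6 − 75 = 22.6
Overrun: 22.6 × $565 = $12,769.00
Total: $9,500.00 + $12,769.00 = $22,269.00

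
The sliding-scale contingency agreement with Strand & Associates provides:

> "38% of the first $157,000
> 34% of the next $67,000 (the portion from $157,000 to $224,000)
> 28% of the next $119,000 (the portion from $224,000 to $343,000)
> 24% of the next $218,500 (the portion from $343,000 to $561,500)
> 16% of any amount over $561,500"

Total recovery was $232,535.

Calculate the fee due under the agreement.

First $157,000 at 38% = $59,660.00
Next $67,000 at 34% = $22,780.00
Remaining $8,535 at 28% = $2,389.80
Fee: $59,660.00 + $22,780.00 + $2,389.80 = $84,829.80

$84,829.80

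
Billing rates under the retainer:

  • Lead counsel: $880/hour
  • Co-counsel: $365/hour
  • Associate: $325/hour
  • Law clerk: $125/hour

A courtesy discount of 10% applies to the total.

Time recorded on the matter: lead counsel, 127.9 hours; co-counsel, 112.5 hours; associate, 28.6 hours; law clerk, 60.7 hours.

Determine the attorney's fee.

$153,447.30

Lead counsel: 127.9 × $880 = $112,552.00
Co-counsel: 112.5 × $365 = $41,062.50
Associate: 28.6 × $325 = $9,295.00
Law clerk: 60.7 × $125 = $7,587.50
Subtotal: $170,497.00
Less 10% discount: −$17,049.70
Total: $170,497.00 − $17,049.70 = $153,447.30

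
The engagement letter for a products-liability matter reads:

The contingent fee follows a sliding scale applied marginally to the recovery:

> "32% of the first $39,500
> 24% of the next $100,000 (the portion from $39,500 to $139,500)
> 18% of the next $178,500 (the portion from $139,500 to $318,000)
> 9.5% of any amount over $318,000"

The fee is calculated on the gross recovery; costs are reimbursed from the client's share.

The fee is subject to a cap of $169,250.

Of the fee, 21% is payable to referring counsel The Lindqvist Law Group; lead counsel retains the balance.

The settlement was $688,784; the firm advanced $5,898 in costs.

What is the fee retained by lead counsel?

$82,155.64

Fee base is the gross recovery, $688,784; costs are reimbursed separately.
First $39,500 at 32% = $12,640.00
Next $100,000 at 24% = $24,000.00
Next $178,500 at 18% = $32,130.00
Remaining $370,784 at 9.5% = $35,224.48
Fee: $12,640.00 + $24,000.00 + $32,130.00 + $35,224.48 = $103,994.48
$103,994.48 is under the $169,250 cap.
Referral share: 21% of $103,994.48 = $21,838.84; lead counsel retains $103,994.48 − $21,838.84 = $82,155.64.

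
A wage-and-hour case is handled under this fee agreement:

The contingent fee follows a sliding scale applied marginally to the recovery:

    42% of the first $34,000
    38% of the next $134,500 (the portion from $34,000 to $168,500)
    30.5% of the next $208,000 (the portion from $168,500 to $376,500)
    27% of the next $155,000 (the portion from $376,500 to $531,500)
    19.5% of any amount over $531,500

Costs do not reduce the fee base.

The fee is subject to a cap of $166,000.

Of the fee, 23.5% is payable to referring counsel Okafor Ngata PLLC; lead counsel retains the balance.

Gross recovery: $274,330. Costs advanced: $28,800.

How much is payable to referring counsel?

Fee base is the gross recovery, $274,330; costs are reimbursed separately.
First $34,000 at 42% = $14,280.00
Next $134,500 at 38% = $51,110.00
Remaining $105,830 at 30.5% = $32,278.15
Fee: $14,280.00 + $51,110.00 + $32,278.15 = $97,668.15
$97,668.15 is under the $166,000 cap.
Referral share: 23.5% of $97,668.15 = $22,952.02; lead counsel retains $97,668.15 − $22,952.02 = $74,716.13.

$22,952.02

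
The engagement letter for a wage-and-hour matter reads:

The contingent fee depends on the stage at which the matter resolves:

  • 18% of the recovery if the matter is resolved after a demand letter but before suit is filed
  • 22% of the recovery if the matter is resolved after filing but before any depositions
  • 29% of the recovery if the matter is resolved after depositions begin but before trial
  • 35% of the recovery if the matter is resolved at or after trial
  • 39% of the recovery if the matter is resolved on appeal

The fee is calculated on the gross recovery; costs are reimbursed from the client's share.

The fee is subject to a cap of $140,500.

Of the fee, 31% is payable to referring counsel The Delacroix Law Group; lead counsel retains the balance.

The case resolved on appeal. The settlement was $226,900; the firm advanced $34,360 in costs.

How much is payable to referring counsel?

Fee base is the gross recovery, $226,900; costs are reimbursed separately.
The matter resolved on appeal, so the 39% rate applies.
$226,900 × 39% = $88,491.00
$88,491.00 is under the $140,500 cap.
Referral share: 31% of $88,491.00 = $27,432.21; lead counsel retains $88,491.00 − $27,432.21 = $61,058.79.

$27,432.21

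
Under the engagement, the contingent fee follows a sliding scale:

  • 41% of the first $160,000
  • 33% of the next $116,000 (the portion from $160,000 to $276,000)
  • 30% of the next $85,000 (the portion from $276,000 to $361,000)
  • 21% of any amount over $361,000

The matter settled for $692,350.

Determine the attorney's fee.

First $160,000 at 41% = $65,600.00
Next $116,000 at 33% = $38,280.00
Next $85,000 at 30% = $25,500.00
Remaining $331,350 at 21% = $69,583.50
Fee: $65,600.00 + $38,280.00 + $25,500.00 + $69,583.50 = $198,963.50

$198,963.50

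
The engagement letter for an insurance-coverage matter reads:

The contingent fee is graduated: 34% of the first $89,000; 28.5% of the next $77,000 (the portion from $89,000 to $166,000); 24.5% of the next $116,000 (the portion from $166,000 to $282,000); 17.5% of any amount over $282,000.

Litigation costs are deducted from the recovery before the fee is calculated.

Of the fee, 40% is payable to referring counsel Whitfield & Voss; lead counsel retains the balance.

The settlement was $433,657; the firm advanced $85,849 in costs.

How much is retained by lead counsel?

Fee base (net of costs): $433,657 − $85,849 = $347,808
First $89,000 at 34% = $30,260.00
Next $77,000 at 28.5% = $21,945.00
Next $116,000 at 24.5% = $28,420.00
Remaining $65,808 at 17.5% = $11,516.40
Fee: $30,260.00 + $21,945.00 + $28,420.00 + $11,516.40 = $92,141.40
Referral share: 40% of $92,141.40 = $36,856.56; lead counsel retains $92,141.40 − $36,856.56 = $55,284.84.

$55,284.84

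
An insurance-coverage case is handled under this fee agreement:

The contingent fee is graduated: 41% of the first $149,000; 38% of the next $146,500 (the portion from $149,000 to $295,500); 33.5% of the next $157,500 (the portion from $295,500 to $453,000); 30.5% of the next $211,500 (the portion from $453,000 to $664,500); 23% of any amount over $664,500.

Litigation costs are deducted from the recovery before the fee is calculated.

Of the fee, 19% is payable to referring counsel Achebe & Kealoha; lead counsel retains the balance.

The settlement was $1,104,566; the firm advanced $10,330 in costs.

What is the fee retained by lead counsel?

Fee base (net of costs): $1,104,566 − $10,330 = $1,094,236
First $149,000 at 41% = $61,090.00
Next $146,500 at 38% = $55,670.00
Next $157,500 at 33.5% = $52,762.50
Next $211,500 at 30.5% = $64,507.50
Remaining $429,736 at 23% = $98,839.28
Fee: $61,090.00 + $55,670.00 + $52,762.50 + $64,507.50 + $98,839.28 = $332,869.28
Referral share: 19% of $332,869.28 = $63,245.16; lead counsel retains $332,869.28 − $63,245.16 = $269,624.12.

$269,624.12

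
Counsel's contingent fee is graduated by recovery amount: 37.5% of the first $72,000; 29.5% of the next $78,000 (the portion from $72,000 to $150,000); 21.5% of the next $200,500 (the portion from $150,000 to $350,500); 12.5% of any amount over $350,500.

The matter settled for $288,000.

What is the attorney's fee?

First $72,000 at 37.5% = $27,000.00
Next $78,000 at 29.5% = $23,010.00
Remaining $138,000 at 21.5% = $29,670.00
Fee: $27,000.00 + $23,010.00 + $29,670.00 = $79,680.00

$79,680.00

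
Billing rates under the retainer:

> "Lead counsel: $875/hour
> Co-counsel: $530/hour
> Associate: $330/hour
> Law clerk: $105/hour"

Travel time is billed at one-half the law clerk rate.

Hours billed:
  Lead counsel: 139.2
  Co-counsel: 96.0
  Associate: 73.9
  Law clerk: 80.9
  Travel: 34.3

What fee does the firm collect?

Lead counsel: 139.2 × $875 = $121,800.00
Co-counsel: 96.0 × $530 = $50,880.00
Associate: 73.9 × $330 = $24,387.00
Law clerk: 80.9 × $105 = $8,494.50
Subtotal: $121,800.00 + $50,880.00 + $24,387.00 + $8,494.50 = $205,561.50
Travel: 34.3 × ($105 ÷ 2) = 34.3 × $52.50 = $1,800.75
Total: $205,561.50 + $1,800.75 = $207,362.25

$207,362.25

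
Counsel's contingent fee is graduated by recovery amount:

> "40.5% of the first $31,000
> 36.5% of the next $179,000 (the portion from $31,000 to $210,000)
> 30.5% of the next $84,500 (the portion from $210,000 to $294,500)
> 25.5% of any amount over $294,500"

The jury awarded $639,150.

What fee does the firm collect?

First $31,000 at 40.5% = $12,555.00
Next $179,000 at 36.5% = $65,335.00
Next $84,500 at 30.5% = $25,772.50
Remaining $344,650 at 25.5% = $87,885.75
Fee: $12,555.00 + $65,335.00 + $25,772.50 + $87,885.75 = $191,548.25

$191,548.25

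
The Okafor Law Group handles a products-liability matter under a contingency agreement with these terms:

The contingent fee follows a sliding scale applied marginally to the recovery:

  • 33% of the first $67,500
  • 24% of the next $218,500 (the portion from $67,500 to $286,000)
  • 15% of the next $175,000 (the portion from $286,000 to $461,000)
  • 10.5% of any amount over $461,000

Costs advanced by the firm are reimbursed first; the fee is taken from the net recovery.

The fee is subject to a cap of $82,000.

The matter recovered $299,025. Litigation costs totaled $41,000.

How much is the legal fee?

Fee base (net of costs): $299,025 − $41,000 = $258,025
First $67,500 at 33% = $22,275.00
Remaining $190,525 at 24% = $45,726.00
Fee: $22,275.00 + $45,726.00 = $68,001.00
$68,001.00 is under the $82,000 cap.

$68,001.00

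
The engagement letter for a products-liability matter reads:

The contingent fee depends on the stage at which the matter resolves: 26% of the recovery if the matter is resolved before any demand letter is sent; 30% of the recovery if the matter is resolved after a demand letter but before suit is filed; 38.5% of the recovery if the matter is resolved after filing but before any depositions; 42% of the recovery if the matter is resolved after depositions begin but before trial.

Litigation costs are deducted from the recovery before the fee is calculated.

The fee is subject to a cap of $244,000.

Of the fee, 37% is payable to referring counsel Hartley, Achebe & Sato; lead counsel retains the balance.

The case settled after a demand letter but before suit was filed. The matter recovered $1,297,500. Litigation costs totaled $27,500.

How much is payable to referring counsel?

$90,280.00

Fee base (net of costs): $1,297,500 − $27,500 = $1,270,000
The matter settled after a demand letter but before suit was filed, so the 30% rate applies.
$1,270,000 × 30% = $381,000.00
$381,000.00 exceeds the $244,000 cap, so the fee is capped at $244,000.00.
Referral share: 37% of $244,000.00 = $90,280.00; lead counsel retains $244,000.00 − $90,280.00 = $153,720.00.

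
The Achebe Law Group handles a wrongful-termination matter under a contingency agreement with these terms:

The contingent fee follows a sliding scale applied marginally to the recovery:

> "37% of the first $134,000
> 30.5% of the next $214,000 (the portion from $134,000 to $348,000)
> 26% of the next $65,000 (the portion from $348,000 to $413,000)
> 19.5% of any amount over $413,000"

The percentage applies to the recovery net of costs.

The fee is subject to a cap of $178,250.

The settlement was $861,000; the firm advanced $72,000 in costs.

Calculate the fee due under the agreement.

$178,250.00

Fee base (net of costs): $861,000 − $72,000 = $789,000
First $134,000 at 37% = $49,580.00
Next $214,000 at 30.5% = $65,270.00
Next $65,000 at 26% = $16,900.00
Remaining $376,000 at 19.5% = $73,320.00
Fee: $49,580.00 + $65,270.00 + $16,900.00 + $73,320.00 = $205,070.00
$205,070.00 exceeds the $178,250 cap, so the fee is capped at $178,250.00.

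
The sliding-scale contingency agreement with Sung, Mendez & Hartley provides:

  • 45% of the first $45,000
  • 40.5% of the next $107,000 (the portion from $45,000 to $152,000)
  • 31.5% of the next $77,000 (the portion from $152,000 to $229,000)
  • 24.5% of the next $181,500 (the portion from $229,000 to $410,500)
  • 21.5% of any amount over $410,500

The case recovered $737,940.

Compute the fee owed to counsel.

First $45,000 at 45% = $20,250.00
Next $107,000 at 40.5% = $43,335.00
Next $77,000 at 31.5% = $24,255.00
Next $181,500 at 24.5% = $44,467.50
Remaining $327,440 at 21.5% = $70,399.60
Fee: $20,250.00 + $43,335.00 + $24,255.00 + $44,467.50 + $70,399.60 = $202,707.10

$202,707.10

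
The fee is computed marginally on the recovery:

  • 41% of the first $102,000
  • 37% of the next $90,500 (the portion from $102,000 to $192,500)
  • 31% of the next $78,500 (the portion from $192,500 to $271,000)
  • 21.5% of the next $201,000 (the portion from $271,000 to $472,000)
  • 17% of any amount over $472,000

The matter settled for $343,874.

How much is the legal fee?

First $102,000 at 41% = $41,820.00
Next $90,500 at 37% = $33,485.00
Next $78,500 at 31% = $24,335.00
Remaining $72,874 at 21.5% = $15,667.91
Fee: $41,820.00 + $33,485.00 + $24,335.00 + $15,667.91 = $115,307.91

$115,307.91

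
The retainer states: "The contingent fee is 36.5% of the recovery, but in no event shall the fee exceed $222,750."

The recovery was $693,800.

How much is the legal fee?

36.5% of $693,800 = $253,237.00
That exceeds the $222,750 cap, so the fee is capped at $222,750.

$222,750.00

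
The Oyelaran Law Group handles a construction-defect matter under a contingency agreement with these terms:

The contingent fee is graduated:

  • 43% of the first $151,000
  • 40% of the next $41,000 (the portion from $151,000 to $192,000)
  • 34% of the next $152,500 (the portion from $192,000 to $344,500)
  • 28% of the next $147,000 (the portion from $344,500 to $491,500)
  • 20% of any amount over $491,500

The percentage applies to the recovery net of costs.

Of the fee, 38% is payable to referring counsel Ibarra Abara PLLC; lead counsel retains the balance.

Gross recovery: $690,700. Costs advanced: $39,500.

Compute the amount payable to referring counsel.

Fee base (net of costs): $690,700 − $39,500 = $651,200
First $151,000 at 43% = $64,930.00
Next $41,000 at 40% = $16,400.00
Next $152,500 at 34% = $51,850.00
Next $147,000 at 28% = $41,160.00
Remaining $159,700 at 20% = $31,940.00
Fee: $64,930.00 + $16,400.00 + $51,850.00 + $41,160.00 + $31,940.00 = $206,280.00
Referral share: 38% of $206,280.00 = $78,386.40; lead counsel retains $206,280.00 − $78,386.40 = $127,893.60.

$78,386.40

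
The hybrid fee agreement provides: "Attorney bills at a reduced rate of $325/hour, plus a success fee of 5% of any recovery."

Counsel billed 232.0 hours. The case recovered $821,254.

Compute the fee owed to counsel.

Hourly: 232.0 × $325 = $75,400.00
Success fee: 5% of $821,254 = $41,062.70
Total: $75,400.00 + $41,062.70 = $116,462.70

$116,462.70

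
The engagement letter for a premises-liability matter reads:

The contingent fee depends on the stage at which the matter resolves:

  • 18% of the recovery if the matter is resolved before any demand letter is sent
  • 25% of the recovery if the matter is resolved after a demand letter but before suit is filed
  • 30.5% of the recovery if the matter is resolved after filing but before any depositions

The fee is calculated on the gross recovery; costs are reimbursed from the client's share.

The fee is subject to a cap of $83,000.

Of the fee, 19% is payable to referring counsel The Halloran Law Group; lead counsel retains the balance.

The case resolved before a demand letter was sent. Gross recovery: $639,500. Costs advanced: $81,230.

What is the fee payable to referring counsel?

Fee base is the gross recovery, $639,500; costs are reimbursed separately.
The matter resolved before a demand letter was sent, so the 18% rate applies.
$639,500 × 18% = $115,110.00
$115,110.00 exceeds the $83,000 cap, so the fee is capped at $83,000.00.
Referral share: 19% of $83,000.00 = $15,770.00; lead counsel retains $83,000.00 − $15,770.00 = $67,230.00.

$15,770.00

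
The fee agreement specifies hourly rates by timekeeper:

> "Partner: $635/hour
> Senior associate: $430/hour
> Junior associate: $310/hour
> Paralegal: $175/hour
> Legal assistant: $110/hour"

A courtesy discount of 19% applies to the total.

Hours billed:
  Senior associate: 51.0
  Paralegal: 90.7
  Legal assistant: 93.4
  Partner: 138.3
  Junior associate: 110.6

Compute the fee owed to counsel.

Partner: 138.3 × $635 = $87,820.50
Senior associate: 51.0 × $430 = $21,930.00
Junior associate: 110.6 × $310 = $34,286.00
Paralegal: 90.7 × $175 = $15,872.50
Legal assistant: 93.4 × $110 = $10,274.00
Subtotal: $170,183.00
Less 19% discount: −$32,334.77
Total: $170,183.00 − $32,334.77 = $137,848.23

$137,848.23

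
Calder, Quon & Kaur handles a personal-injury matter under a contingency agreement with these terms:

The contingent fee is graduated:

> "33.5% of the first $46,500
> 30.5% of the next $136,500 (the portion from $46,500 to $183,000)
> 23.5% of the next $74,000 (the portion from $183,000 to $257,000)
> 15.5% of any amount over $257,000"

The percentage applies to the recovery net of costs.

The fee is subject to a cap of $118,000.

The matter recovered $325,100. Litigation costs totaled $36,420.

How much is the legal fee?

$79,510.40

Fee base (net of costs): $325,100 − $36,420 = $288,680
First $46,500 at 33.5% = $15,577.50
Next $136,500 at 30.5% = $41,632.50
Next $74,000 at 23.5% = $17,390.00
Remaining $31,680 at 15.5% = $4,910.40
Fee: $15,577.50 + $41,632.50 + $17,390.00 + $4,910.40 = $79,510.40
$79,510.40 is under the $118,000 cap.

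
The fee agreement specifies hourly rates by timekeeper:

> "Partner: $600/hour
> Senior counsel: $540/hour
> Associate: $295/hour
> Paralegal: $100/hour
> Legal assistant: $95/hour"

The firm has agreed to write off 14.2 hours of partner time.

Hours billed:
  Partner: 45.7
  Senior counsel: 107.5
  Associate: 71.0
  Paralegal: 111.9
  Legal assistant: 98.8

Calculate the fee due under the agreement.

$118,471.00

Partner: 45.7 × $600 = $27,420.00
Senior counsel: 107.5 × $540 = $58,050.00
Associate: 71.0 × $295 = $20,945.00
Paralegal: 111.9 × $100 = $11,190.00
Legal assistant: 98.8 × $95 = $9,386.00
Subtotal: $126,991.00
Write-off: 14.2 × $600 = $8,520.00
Total: $126,991.00 − $8,520.00 = $118,471.00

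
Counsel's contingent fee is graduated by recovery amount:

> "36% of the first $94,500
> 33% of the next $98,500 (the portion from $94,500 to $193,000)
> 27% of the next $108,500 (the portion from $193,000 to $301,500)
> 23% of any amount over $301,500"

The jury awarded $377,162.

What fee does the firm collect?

$113,222.26

First $94,500 at 36% = $34,020.00
Next $98,500 at 33% = $32,505.00
Next $108,500 at 27% = $29,295.00
Remaining $75,662 at 23% = $17,402.26
Fee: $34,020.00 + $32,505.00 + $29,295.00 + $17,402.26 = $113,222.26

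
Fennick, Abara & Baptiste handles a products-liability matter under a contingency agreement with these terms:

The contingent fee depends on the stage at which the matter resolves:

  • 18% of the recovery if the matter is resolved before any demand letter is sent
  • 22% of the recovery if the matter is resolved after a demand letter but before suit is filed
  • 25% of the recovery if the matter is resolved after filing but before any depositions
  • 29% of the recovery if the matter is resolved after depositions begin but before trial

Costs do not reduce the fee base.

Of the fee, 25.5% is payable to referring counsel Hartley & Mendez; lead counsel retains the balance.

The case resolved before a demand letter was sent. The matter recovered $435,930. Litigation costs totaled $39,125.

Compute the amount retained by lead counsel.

$58,458.21

Fee base is the gross recovery, $435,930; costs are reimbursed separately.
The matter resolved before a demand letter was sent, so the 18% rate applies.
$435,930 × 18% = $78,467.40
Referral share: 25.5% of $78,467.40 = $20,009.19; lead counsel retains $78,467.40 − $20,009.19 = $58,458.21.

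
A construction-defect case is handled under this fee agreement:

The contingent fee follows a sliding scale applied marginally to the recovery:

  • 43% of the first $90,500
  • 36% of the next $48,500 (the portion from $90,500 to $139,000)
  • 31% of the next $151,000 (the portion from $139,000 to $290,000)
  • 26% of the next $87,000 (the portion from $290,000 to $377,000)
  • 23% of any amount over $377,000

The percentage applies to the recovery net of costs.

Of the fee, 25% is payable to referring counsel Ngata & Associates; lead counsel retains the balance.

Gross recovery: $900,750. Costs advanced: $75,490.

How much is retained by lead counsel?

Fee base (net of costs): $900,750 − $75,490 = $825,260
First $90,500 at 43% = $38,915.00
Next $48,500 at 36% = $17,460.00
Next $151,000 at 31% = $46,810.00
Next $87,000 at 26% = $22,620.00
Remaining $448,260 at 23% = $103,099.80
Fee: $38,915.00 + $17,460.00 + $46,810.00 + $22,620.00 + $103,099.80 = $228,904.80
Referral share: 25% of $228,904.80 = $57,226.20; lead counsel retains $228,904.80 − $57,226.20 = $171,678.60.

$171,678.60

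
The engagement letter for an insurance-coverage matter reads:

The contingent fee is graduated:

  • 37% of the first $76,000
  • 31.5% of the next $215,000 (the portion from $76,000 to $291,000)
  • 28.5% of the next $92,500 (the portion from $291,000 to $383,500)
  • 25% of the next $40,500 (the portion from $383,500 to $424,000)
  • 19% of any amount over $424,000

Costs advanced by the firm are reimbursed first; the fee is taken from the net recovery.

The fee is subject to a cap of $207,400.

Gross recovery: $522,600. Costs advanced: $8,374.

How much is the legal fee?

$149,475.44

Fee base (net of costs): $522,600 − $8,374 = $514,226
First $76,000 at 37% = $28,120.00
Next $215,000 at 31.5% = $67,725.00
Next $92,500 at 28.5% = $26,362.50
Next $40,500 at 25% = $10,125.00
Remaining $90,226 at 19% = $17,142.94
Fee: $28,120.00 + $67,725.00 + $26,362.50 + $10,125.00 + $17,142.94 = $149,475.44
$149,475.44 is under the $207,400 cap.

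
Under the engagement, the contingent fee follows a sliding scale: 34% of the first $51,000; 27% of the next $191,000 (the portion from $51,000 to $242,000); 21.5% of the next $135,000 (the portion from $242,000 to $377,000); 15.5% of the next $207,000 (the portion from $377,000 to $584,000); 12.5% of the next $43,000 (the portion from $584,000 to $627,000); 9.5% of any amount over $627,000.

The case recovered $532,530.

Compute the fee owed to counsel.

First $51,000 at 34% = $17,340.00
Next $191,000 at 27% = $51,570.00
Next $135,000 at 21.5% = $29,025.00
Remaining $155,530 at 15.5% = $24,107.15
Fee: $17,340.00 + $51,570.00 + $29,025.00 + $24,107.15 = $122,042.15

$122,042.15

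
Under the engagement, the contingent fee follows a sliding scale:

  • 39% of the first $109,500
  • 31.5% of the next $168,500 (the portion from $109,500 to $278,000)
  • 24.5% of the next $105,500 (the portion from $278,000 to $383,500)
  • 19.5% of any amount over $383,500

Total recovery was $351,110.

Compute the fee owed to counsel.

First $109,500 at 39% = $42,705.00
Next $168,500 at 31.5% = $53,077.50
Remaining $73,110 at 24.5% = $17,911.95
Fee: $42,705.00 + $53,077.50 + $17,911.95 = $113,694.45

$113,694.45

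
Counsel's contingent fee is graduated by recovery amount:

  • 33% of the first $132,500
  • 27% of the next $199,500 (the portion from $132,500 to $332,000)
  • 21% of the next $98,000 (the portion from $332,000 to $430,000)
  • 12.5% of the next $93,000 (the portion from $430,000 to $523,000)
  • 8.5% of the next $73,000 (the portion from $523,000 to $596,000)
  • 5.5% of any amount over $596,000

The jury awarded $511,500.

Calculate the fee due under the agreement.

$128,357.50

First $132,500 at 33% = $43,725.00
Next $199,500 at 27% = $53,865.00
Next $98,000 at 21% = $20,580.00
Remaining $81,500 at 12.5% = $10,187.50
Fee: $43,725.00 + $53,865.00 + $20,580.00 + $10,187.50 = $128,357.50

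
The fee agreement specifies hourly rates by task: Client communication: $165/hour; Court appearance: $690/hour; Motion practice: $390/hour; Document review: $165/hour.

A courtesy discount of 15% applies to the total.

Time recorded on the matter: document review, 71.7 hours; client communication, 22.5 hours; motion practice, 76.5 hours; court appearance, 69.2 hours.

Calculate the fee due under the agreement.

Client communication: 22.5 × $165 = $3,712.50
Court appearance: 69.2 × $690 = $47,748.00
Motion practice: 76.5 × $390 = $29,835.00
Document review: 71.7 × $165 = $11,830.50
Subtotal: $93,126.00
Less 15% discount: −$13,968.90
Total: $93,126.00 − $13,968.90 = $79,157.10

$79,157.10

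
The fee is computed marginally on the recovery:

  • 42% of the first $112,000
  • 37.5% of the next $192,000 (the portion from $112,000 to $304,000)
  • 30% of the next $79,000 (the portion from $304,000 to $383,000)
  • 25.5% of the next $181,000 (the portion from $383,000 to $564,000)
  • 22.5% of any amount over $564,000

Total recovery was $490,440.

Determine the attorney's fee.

First $112,000 at 42% = $47,040.00
Next $192,000 at 37.5% = $72,000.00
Next $79,000 at 30% = $23,700.00
Remaining $107,440 at 25.5% = $27,397.20
Fee: $47,040.00 + $72,000.00 + $23,700.00 + $27,397.20 = $170,137.20

$170,137.20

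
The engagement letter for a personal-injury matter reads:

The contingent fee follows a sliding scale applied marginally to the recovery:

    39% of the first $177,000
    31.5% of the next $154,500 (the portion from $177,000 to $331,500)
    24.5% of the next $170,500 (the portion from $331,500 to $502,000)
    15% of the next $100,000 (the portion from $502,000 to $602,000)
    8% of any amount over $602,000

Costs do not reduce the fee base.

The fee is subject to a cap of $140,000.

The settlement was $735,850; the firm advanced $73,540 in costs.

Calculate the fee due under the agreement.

Fee base is the gross recovery, $735,850; costs are reimbursed separately.
First $177,000 at 39% = $69,030.00
Next $154,500 at 31.5% = $48,667.50
Next $170,500 at 24.5% = $41,772.50
Next $100,000 at 15% = $15,000.00
Remaining $133,850 at 8% = $10,708.00
Fee: $69,030.00 + $48,667.50 + $41,772.50 + $15,000.00 + $10,708.00 = $185,178.00
$185,178.00 exceeds the $140,000 cap, so the fee is capped at $140,000.00.

$140,000.00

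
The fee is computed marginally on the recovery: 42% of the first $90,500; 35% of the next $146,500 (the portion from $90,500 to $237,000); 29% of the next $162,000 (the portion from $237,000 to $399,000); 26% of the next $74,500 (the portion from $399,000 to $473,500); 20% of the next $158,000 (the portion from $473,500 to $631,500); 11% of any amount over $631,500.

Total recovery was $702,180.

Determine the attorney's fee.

First $90,500 at 42% = $38,010.00
Next $146,500 at 35% = $51,275.00
Next $162,000 at 29% = $46,980.00
Next $74,500 at 26% = $19,370.00
Next $158,000 at 20% = $31,600.00
Remaining $70,680 at 11% = $7,774.80
Fee: $38,010.00 + $51,275.00 + $46,980.00 + $19,370.00 + $31,600.00 + $7,774.80 = $195,009.80

$195,009.80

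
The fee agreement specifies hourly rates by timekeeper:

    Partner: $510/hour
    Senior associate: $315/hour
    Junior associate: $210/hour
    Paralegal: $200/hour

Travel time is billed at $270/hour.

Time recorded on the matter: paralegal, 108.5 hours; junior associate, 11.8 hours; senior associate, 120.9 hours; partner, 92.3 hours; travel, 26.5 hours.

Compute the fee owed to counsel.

Partner: 92.3 × $510 = $47,073.00
Senior associate: 120.9 × $315 = $38,083.50
Junior associate: 11.8 × $210 = $2,478.00
Paralegal: 108.5 × $200 = $21,700.00
Subtotal: $47,073.00 + $38,083.50 + $2,478.00 + $21,700.00 = $109,334.50
Travel: 26.5 × $270 = $7,155.00
Total: $109,334.50 + $7,155.00 = $116,489.50

$116,489.50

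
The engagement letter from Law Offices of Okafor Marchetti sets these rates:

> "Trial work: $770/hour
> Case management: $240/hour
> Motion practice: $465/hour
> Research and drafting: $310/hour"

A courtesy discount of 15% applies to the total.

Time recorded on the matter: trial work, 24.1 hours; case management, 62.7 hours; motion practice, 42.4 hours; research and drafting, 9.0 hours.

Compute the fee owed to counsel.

$47,694.35

Trial work: 24.1 × $770 = $18,557.00
Case management: 62.7 × $240 = $15,048.00
Motion practice: 42.4 × $465 = $19,716.00
Research and drafting: 9.0 × $310 = $2,790.00
Subtotal: $56,111.00
Less 15% discount: −$8,416.65
Total: $56,111.00 − $8,416.65 = $47,694.35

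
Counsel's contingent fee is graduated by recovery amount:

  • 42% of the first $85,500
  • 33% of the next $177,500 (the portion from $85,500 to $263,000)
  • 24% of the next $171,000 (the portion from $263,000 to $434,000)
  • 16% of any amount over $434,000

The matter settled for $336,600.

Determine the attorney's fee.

First $85,500 at 42% = $35,910.00
Next $177,500 at 33% = $58,575.00
Remaining $73,600 at 24% = $17,664.00
Fee: $35,910.00 + $58,575.00 + $17,664.00 = $112,149.00

$112,149.00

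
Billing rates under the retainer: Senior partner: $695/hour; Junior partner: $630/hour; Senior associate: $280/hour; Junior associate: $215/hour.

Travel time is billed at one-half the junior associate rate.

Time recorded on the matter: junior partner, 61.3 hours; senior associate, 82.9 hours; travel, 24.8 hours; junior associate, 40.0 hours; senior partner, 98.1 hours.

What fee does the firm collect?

Senior partner: 98.1 × $695 = $68,179.50
Junior partner: 61.3 × $630 = $38,619.00
Senior associate: 82.9 × $280 = $23,212.00
Junior associate: 40.0 × $215 = $8,600.00
Subtotal: $68,179.50 + $38,619.00 + $23,212.00 + $8,600.00 = $138,610.50
Travel: 24.8 × ($215 ÷ 2) = 24.8 × $107.50 = $2,666.00
Total: $138,610.50 + $2,666.00 = $141,276.50

$141,276.50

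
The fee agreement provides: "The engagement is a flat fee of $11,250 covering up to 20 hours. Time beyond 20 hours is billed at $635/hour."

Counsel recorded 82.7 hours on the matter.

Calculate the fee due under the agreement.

Flat fee: $11,250.00
Excess hours: 82.7 − 20 = 62.7
Overrun: 62.7 × $635 = $39,814.50
Total: $11,250.00 + $39,814.50 = $51,064.50

$51,064.50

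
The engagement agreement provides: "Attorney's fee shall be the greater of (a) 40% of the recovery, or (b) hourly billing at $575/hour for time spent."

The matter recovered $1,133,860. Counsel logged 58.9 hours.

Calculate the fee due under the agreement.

(a) 40% of $1,133,860 = $453,544.00
(b) 58.9 × $575 = $33,867.50
The greater is (a): $453,544.00.

$453,544.00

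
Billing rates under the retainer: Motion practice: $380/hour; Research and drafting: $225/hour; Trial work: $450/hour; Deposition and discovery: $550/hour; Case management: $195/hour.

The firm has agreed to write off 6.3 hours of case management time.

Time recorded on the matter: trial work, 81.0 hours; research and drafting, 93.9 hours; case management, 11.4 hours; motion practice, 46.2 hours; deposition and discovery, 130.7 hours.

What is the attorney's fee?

Motion practice: 46.2 × $380 = $17,556.00
Research and drafting: 93.9 × $225 = $21,127.50
Trial work: 81.0 × $450 = $36,450.00
Deposition and discovery: 130.7 × $550 = $71,885.00
Case management: 11.4 × $195 = $2,223.00
Subtotal: $149,241.50
Write-off: 6.3 × $195 = $1,228.50
Total: $149,241.50 − $1,228.50 = $148,013.00

$148,013.00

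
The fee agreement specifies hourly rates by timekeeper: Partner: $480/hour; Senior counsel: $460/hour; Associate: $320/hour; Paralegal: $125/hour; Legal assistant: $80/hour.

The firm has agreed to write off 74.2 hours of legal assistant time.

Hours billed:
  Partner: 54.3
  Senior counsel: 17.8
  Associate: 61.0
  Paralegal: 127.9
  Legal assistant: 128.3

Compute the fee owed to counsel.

Partner: 54.3 × $480 = $26,064.00
Senior counsel: 17.8 × $460 = $8,188.00
Associate: 61.0 × $320 = $19,520.00
Paralegal: 127.9 × $125 = $15,987.50
Legal assistant: 128.3 × $80 = $10,264.00
Subtotal: $80,023.50
Write-off: 74.2 × $80 = $5,936.00
Total: $80,023.50 − $5,936.00 = $74,087.50

$74,087.50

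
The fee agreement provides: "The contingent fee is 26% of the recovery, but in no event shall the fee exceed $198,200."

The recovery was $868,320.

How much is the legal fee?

$198,200.00

26% of $868,320 = $225,763.20
That exceeds the $198,200 cap, so the fee is capped at $198,200.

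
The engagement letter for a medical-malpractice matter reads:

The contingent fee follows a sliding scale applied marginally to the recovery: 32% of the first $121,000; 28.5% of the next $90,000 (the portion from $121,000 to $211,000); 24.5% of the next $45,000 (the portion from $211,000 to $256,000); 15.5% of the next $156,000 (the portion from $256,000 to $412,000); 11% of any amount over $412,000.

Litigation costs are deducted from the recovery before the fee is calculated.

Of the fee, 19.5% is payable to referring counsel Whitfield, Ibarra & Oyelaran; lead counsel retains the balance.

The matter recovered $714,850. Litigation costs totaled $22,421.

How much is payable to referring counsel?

$25,432.33

Fee base (net of costs): $714,850 − $22,421 = $692,429
First $121,000 at 32% = $38,720.00
Next $90,000 at 28.5% = $25,650.00
Next $45,000 at 24.5% = $11,025.00
Next $156,000 at 15.5% = $24,180.00
Remaining $280,429 at 11% = $30,847.19
Fee: $38,720.00 + $25,650.00 + $11,025.00 + $24,180.00 + $30,847.19 = $130,422.19
Referral share: 19.5% of $130,422.19 = $25,432.33; lead counsel retains $130,422.19 − $25,432.33 = $104,989.86.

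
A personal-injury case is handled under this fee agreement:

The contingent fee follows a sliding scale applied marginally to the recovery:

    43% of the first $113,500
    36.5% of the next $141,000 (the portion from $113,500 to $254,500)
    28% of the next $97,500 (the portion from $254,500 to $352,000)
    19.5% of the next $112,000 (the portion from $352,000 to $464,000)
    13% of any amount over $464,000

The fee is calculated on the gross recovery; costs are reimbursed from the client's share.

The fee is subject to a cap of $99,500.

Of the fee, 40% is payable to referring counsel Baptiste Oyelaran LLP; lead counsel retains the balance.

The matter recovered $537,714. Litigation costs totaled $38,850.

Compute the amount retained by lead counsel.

$59,700.00

Fee base is the gross recovery, $537,714; costs are reimbursed separately.
First $113,500 at 43% = $48,805.00
Next $141,000 at 36.5% = $51,465.00
Next $97,500 at 28% = $27,300.00
Next $112,000 at 19.5% = $21,840.00
Remaining $73,714 at 13% = $9,582.82
Fee: $48,805.00 + $51,465.00 + $27,300.00 + $21,840.00 + $9,582.82 = $158,992.82
$158,992.82 exceeds the $99,500 cap, so the fee is capped at $99,500.00.
Referral share: 40% of $99,500.00 = $39,800.00; lead counsel retains $99,500.00 − $39,800.00 = $59,700.00.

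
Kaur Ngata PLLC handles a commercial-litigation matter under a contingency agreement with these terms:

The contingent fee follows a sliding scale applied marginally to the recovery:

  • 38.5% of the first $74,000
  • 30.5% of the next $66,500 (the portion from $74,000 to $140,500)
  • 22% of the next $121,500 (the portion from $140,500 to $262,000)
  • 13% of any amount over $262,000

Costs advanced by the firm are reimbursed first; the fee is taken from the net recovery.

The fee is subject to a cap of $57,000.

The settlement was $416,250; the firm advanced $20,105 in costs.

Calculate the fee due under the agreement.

$57,000.00

Fee base (net of costs): $416,250 − $20,105 = $396,145
First $74,000 at 38.5% = $28,490.00
Next $66,500 at 30.5% = $20,282.50
Next $121,500 at 22% = $26,730.00
Remaining $134,145 at 13% = $17,438.85
Fee: $28,490.00 + $20,282.50 + $26,730.00 + $17,438.85 = $92,941.35
$92,941.35 exceeds the $57,000 cap, so the fee is capped at $57,000.00.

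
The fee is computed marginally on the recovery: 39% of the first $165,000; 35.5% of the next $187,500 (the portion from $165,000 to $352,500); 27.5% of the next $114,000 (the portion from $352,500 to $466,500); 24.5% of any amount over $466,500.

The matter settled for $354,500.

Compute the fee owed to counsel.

First $165,000 at 39% = $64,350.00
Next $187,500 at 35.5% = $66,562.50
Remaining $2,000 at 27.5% = $550.00
Fee: $64,350.00 + $66,562.50 + $550.00 = $131,462.50

$131,462.50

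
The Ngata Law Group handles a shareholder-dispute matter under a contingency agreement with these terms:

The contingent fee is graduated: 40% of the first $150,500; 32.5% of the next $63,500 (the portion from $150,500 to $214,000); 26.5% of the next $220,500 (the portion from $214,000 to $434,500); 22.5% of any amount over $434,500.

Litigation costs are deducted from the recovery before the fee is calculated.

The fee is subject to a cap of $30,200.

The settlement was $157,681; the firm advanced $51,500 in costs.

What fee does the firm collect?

$30,200.00

Fee base (net of costs): $157,681 − $51,500 = $106,181
First $106,181 at 40% = $42,472.40
$42,472.40 exceeds the $30,200 cap, so the fee is capped at $30,200.00.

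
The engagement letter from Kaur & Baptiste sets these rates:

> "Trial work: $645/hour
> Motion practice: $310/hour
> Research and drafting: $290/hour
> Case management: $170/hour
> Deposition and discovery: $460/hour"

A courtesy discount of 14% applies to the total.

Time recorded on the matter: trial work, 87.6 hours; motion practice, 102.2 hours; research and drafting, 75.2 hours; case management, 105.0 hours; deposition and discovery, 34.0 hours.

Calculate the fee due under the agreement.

$123,394.52

Trial work: 87.6 × $645 = $56,502.00
Motion practice: 102.2 × $310 = $31,682.00
Research and drafting: 75.2 × $290 = $21,808.00
Case management: 105.0 × $170 = $17,850.00
Deposition and discovery: 34.0 × $460 = $15,640.00
Subtotal: $143,482.00
Less 14% discount: −$20,087.48
Total: $143,482.00 − $20,087.48 = $123,394.52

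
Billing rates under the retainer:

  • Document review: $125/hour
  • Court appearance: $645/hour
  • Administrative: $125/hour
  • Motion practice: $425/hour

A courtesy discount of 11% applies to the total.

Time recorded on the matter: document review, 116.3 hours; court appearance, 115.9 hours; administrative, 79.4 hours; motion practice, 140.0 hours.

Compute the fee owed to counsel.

$141,259.02

Document review: 116.3 × $125 = $14,537.50
Court appearance: 115.9 × $645 = $74,755.50
Administrative: 79.4 × $125 = $9,925.00
Motion practice: 140.0 × $425 = $59,500.00
Subtotal: $158,718.00
Less 11% discount: −$17,458.98
Total: $158,718.00 − $17,458.98 = $141,259.02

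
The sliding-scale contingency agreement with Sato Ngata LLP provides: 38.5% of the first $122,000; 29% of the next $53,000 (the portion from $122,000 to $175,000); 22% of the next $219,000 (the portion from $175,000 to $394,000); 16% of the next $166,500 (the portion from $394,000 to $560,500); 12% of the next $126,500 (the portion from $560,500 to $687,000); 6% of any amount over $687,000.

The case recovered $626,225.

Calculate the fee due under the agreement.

$145,047.00

First $122,000 at 38.5% = $46,970.00
Next $53,000 at 29% = $15,370.00
Next $219,000 at 22% = $48,180.00
Next $166,500 at 16% = $26,640.00
Remaining $65,725 at 12% = $7,887.00
Fee: $46,970.00 + $15,370.00 + $48,180.00 + $26,640.00 + $7,887.00 = $145,047.00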